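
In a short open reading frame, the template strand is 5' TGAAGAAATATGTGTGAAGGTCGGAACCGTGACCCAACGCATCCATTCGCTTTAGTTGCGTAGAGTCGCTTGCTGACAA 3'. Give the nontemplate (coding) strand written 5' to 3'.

5'-TTGTCAGCAAGCGACTCTACGCAACTAAAGCGAATGGATGCGTTGGGTCACGGTTCCGACCTTCACACATATTTCTTCA-3'

The coding strand is complementary and antiparallel to the template: take the complement (A↔T, G↔C) and reverse.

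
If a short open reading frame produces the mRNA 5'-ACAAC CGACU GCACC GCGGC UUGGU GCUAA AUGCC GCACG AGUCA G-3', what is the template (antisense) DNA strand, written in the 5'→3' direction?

Replace U with T to get the coding DNA strand: ACAACCGACTGCACCGCGGCTTGGTGCTAAATGCCGCACGAGTCAG. The template strand is its reverse complement (complement TGTTGGCTGACGTGGCGCCGAACCACGATTTACGGCGTGCTCAGTC, then reverse).

5'-CTGACTCGTGCGGCATTTAGCACCAAGCCGCGGTGCAGTCGGTTGT-3'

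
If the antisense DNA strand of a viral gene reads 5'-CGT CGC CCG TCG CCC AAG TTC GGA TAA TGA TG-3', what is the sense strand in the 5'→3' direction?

5'-CATCATTATCCGAACTTGGGCGACGGGCGACG-3'

The coding strand is complementary and antiparallel to the template: take the complement (A↔T, G↔C) and reverse.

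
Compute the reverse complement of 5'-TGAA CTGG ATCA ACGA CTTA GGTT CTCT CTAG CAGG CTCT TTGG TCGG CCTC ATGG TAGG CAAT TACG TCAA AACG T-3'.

5′-ACGTTTTGACGTAATTGCCTACCATGAGGCCGACCAAAGAGCCTGCTAGAGAGAACCTAAGTCGTTGATCCAGTTCA-3′

Complement each base (A↔T, G↔C): ACTTGACCTAGTTGCTGAATCCAAGAGAGATCGTCCGAGAAACCAGCCGGAGTACCATCCGTTAATGCAGTTTTGCA. Then reverse.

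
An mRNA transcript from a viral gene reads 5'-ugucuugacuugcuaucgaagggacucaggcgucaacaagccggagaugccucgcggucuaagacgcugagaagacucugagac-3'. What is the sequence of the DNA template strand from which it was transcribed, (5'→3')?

Replace U with T to get the coding DNA strand: TGTCTTGACTTGCTATCGAAGGGACTCAGGCGTCAACAAGCCGGAGATGCCTCGCGGTCTAAGACGCTGAGAAGACTCTGAGAC. The template strand is its reverse complement (complement ACAGAACTGAACGATAGCTTCCCTGAGTCCGCAGTTGTTCGGCCTCTACGGAGCGCCAGATTCTGCGACTCTTCTGAGACTCTG, then reverse).

5'-GTCTCAGAGTCTTCTCAGCGTCTTAGACCGCGAGGCATCTCCGGCTTGTTGACGCCTGAGTCCCTTCGATAGCAAGTCAAGACA-3'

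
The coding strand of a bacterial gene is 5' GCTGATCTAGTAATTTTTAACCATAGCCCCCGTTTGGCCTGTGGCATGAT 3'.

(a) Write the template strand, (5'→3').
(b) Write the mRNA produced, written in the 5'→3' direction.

(a) The template strand is the reverse complement of the coding strand: complement CGACTAGATCATTAAAAATTGGTATCGGGGGCAAACCGGACACCGTACTA, then reverse.
(b) mRNA matches the coding strand with T→U.

(a) 5'-ATCATGCCACAGGCCAAACGGGGGCTATGGTTAAAAATTACTAGATCAGC-3'
(b) 5'-GCUGAUCUAGUAAUUUUUAACCAUAGCCCCCGUUUGGCCUGUGGCAUGAU-3'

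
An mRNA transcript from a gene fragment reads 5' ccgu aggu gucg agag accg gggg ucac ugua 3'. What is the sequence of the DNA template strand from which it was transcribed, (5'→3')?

Replace U with T to get the coding DNA strand: CCGTAGGTGTCGAGAGACCGGGGGTCACTGTA. The template strand is its reverse complement (complement GGCATCCACAGCTCTCTGGCCCCCAGTGACAT, then reverse).

5'-TACAGTGACCCCCGGTCTCTCGACACCTACGG-3'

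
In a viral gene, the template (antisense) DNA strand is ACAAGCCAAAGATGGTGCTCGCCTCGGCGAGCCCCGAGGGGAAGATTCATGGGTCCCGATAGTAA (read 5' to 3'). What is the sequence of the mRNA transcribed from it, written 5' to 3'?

5'-UUACUAUCGGGACCCAUGAAUCUUCCCCUCGGGGCUCGCCGAGGCGAGCACCAUCUUUGGCUUGU-3'

RNA polymerase reads the template 3'→5' and synthesizes mRNA 5'→3' by base-pairing (A→U, T→A, G↔C). The complement of the template is TGTTCGGTTTCTACCACGAGCGGAGCCGCTCGGGGCTCCCCTTCTAAGTACCCAGGGCTATCATT; antiparallel, so 5'→3' the coding strand is TTACTATCGGGACCCATGAATCTTCCCCTCGGGGCTCGCCGAGGCGAGCACCATCTTTGGCTTGT. Replace T with U for the mRNA.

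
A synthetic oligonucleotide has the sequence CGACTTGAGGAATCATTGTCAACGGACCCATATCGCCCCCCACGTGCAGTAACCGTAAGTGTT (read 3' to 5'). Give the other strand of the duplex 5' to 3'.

The strand is given 3'→5', so its complement runs 5'→3' in the same left-to-right order: pair each base A↔T, G↔C.

5'-GCTGAACTCCTTAGTAACAGTTGCCTGGGTATAGCGGGGGGTGCACGTCATTGGCATTCACAA-3'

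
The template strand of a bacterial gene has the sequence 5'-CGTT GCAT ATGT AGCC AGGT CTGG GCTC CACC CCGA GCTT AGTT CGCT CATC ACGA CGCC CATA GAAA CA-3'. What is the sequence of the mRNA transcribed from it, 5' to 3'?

5'-UGUUUCUAUGGGCGUCGUGAUGAGCGAACUAAGCUCGGGGUGGAGCCCAGACCUGGCUACAUAUGCAACG-3'

The mRNA has the sequence of the coding strand (reverse complement of the template) with T→U. Reverse complement of CGTTGCATATGTAGCCAGGTCTGGGCTCCACCCCGAGCTTAGTTCGCTCATCACGACGCCCATAGAAACA is TGTTTCTATGGGCGTCGTGATGAGCGAACTAAGCTCGGGGTGGAGCCCAGACCTGGCTACATATGCAACG; then T→U.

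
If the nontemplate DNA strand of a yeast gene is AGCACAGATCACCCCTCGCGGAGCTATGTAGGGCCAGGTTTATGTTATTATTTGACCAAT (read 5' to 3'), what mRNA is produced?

5'-AGCACAGAUCACCCCUCGCGGAGCUAUGUAGGGCCAGGUUUAUGUUAUUAUUUGACCAAU-3'

mRNA has the coding-strand sequence with U in place of T.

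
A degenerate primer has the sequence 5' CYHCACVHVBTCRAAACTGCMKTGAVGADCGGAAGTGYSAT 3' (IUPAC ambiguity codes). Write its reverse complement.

5'-ATSRCACTTCCGHTCBTCAMKGCAGTTTYGAVBDBGTGDRG-3'

Standard pairs A↔T, G↔C; ambiguity codes pair R↔Y, M↔K, S↔S, B↔V, D↔H. Complement (GRDGTGBDBVAGYTTTGACGKMACTBCTHGCCTTCACRSTA), then reverse for 5'→3'.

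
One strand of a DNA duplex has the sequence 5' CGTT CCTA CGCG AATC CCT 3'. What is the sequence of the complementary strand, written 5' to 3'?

The complement of CGTTCCTACGCGAATCCCT is GCAAGGATGCGCTTAGGGA (A↔T, G↔C). DNA strands are antiparallel, so the complementary strand runs 3'→5'; reversing gives the 5'→3' form.

5'-AGGGATTCGCGTAGGAACG-3'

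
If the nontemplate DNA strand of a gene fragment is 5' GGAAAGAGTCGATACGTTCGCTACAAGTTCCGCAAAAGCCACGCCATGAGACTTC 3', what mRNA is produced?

mRNA has the coding-strand sequence with U in place of T.

5'-GGAAAGAGUCGAUACGUUCGCUACAAGUUCCGCAAAAGCCACGCCAUGAGACUUC-3'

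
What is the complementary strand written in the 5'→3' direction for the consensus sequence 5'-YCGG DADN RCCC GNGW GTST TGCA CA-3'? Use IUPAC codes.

5′-TGTGCAASACWCNCGGGYNHTHCCGR-3′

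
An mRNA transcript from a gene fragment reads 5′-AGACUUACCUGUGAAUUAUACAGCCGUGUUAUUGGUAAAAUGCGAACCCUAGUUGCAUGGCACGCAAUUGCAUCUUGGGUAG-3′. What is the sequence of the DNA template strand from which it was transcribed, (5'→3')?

5'-CTACCCAAGATGCAATTGCGTGCCATGCAACTAGGGTTCGCATTTTACCAATAACACGGCTGTATAATTCACAGGTAAGTCT-3'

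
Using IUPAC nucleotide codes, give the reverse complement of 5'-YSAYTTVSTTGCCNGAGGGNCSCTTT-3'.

Standard pairs A↔T, G↔C; ambiguity codes pair Y↔R, S↔S, V↔B, N↔N. Complement (RSTRAABSAACGGNCTCCCNGSGAAA), then reverse for 5'→3'.

5′-AAAGSGNCCCTCNGGCAASBAARTSR-3′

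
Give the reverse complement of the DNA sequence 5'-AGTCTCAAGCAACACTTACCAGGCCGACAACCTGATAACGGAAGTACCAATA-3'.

Complement each base (A↔T, G↔C): TCAGAGTTCGTTGTGAATGGTCCGGCTGTTGGACTATTGCCTTCATGGTTAT. Then reverse.

5′-TATTGGTACTTCCGTTATCAGGTTGTCGGCCTGGTAAGTGTTGCTTGAGACT-3′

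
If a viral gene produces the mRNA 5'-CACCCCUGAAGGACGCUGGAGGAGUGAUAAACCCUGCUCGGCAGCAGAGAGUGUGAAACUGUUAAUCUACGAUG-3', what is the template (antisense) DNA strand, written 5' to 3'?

Replace U with T to get the coding DNA strand: CACCCCTGAAGGACGCTGGAGGAGTGATAAACCCTGCTCGGCAGCAGAGAGTGTGAAACTGTTAATCTACGATG. The template strand is its reverse complement (complement GTGGGGACTTCCTGCGACCTCCTCACTATTTGGGACGAGCCGTCGTCTCTCACACTTTGACAATTAGATGCTAC, then reverse).

5′-CATCGTAGATTAACAGTTTCACACTCTCTGCTGCCGAGCAGGGTTTATCACTCCTCCAGCGTCCTTCAGGGGTG-3′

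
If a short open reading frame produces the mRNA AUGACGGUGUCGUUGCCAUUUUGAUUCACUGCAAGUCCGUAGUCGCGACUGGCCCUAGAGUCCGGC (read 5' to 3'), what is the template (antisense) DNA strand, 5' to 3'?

Replace U with T to get the coding DNA strand: ATGACGGTGTCGTTGCCATTTTGATTCACTGCAAGTCCGTAGTCGCGACTGGCCCTAGAGTCCGGC. The template strand is its reverse complement (complement TACTGCCACAGCAACGGTAAAACTAAGTGACGTTCAGGCATCAGCGCTGACCGGGATCTCAGGCCG, then reverse).

5'-GCCGGACTCTAGGGCCAGTCGCGACTACGGACTTGCAGTGAATCAAAATGGCAACGACACCGTCAT-3'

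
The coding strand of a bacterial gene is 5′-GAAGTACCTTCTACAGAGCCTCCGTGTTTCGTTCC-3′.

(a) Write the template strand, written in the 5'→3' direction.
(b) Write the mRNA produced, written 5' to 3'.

(a) The template strand is the reverse complement of the coding strand: complement CTTCATGGAAGATGTCTCGGAGGCACAAAGCAAGG, then reverse.
(b) mRNA matches the coding strand with T→U.

(a) 5'-GGAACGAAACACGGAGGCTCTGTAGAAGGTACTTC-3'
(b) 5'-GAAGUACCUUCUACAGAGCCUCCGUGUUUCGUUCC-3'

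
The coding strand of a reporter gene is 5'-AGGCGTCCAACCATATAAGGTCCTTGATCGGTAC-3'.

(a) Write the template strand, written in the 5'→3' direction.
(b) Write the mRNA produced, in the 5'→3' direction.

(a) 5'-GTACCGATCAAGGACCTTATATGGTTGGACGCCT-3'
(b) 5'-AGGCGUCCAACCAUAUAAGGUCCUUGAUCGGUAC-3'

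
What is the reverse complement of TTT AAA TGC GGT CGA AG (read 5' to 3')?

5'-CTTCGACCGCATTTAAA-3'

Reading the sequence 3'→5' and pairing each base (A↔T, G↔C) gives the reverse complement directly.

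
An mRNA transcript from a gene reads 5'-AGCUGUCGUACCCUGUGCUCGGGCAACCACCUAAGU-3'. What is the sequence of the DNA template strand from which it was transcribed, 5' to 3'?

Replace U with T to get the coding DNA strand: AGCTGTCGTACCCTGTGCTCGGGCAACCACCTAAGT. The template strand is its reverse complement (complement TCGACAGCATGGGACACGAGCCCGTTGGTGGATTCA, then reverse).

5'-ACTTAGGTGGTTGCCCGAGCACAGGGTACGACAGCT-3'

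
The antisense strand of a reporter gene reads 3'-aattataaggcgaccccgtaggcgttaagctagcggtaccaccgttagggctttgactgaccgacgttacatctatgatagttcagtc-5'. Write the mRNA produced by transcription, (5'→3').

5'-UUAAUAUUCCGCUGGGGCAUCCGCAAUUCGAUCGCCAUGGUGGCAAUCCCGAAACUGACUGGCUGCAAUGUAGAUACUAUCAAGUCAG-3'

Reading the template 3'→5' as shown, RNA polymerase pairs each base (A→U, T→A, G↔C) to build mRNA 5'→3' directly.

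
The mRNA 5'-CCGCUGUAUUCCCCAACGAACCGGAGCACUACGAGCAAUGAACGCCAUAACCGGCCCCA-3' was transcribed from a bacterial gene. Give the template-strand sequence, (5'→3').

5'-TGGGGCCGGTTATGGCGTTCATTGCTCGTAGTGCTCCGGTTCGTTGGGGAATACAGCGG-3'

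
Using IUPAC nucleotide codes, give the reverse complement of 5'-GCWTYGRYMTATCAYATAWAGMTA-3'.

Standard pairs A↔T, G↔C; ambiguity codes pair R↔Y, M↔K, W↔W. Complement (CGWARCYRKATAGTRTATWTCKAT), then reverse for 5'→3'.

5'-TAKCTWTATRTGATAKRYCRAWGC-3'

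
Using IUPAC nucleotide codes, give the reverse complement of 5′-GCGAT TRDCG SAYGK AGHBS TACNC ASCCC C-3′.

5'-GGGGSTGNGTASVDCTMCRTSCGHYAATCGC-3'

Standard pairs A↔T, G↔C; ambiguity codes pair R↔Y, K↔M, S↔S, B↔V, D↔H, N↔N. Complement (CGCTAAYHGCSTRCMTCDVSATGNGTSGGGG), then reverse for 5'→3'.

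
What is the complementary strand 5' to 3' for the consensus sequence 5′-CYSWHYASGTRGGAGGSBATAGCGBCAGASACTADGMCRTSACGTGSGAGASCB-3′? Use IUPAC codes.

Standard pairs A↔T, G↔C; ambiguity codes pair R↔Y, M↔K, W↔W, S↔S, B↔V, D↔H. Complement (GRSWDRTSCAYCCTCCSVTATCGCVGTCTSTGATHCKGYASTGCACSCTCTSGV), then reverse for 5'→3'.

5'-VGSTCTCSCACGTSAYGKCHTAGTSTCTGVCGCTATVSCCTCCYACSTRDWSRG-3'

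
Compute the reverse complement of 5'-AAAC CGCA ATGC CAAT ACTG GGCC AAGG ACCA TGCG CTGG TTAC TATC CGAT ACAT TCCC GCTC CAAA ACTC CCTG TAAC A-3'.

5'-TGTTACAGGGAGTTTTGGAGCGGGAATGTATCGGATAGTAACCAGCGCATGGTCCTTGGCCCAGTATTGGCATTGCGGTTT-3'

Reading the sequence 3'→5' and pairing each base (A↔T, G↔C) gives the reverse complement directly.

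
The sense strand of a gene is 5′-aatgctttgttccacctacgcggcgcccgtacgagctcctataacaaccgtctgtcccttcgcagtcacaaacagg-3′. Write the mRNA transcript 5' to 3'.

5'-AAUGCUUUGUUCCACCUACGCGGCGCCCGUACGAGCUCCUAUAACAACCGUCUGUCCCUUCGCAGUCACAAACAGG-3'

The mRNA is synthesized from the template strand, so it matches the coding strand with T replaced by U.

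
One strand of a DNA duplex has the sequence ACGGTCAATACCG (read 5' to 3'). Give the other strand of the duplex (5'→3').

The complement of ACGGTCAATACCG is TGCCAGTTATGGC (A↔T, G↔C). DNA strands are antiparallel, so the complementary strand runs 3'→5'; reversing gives the 5'→3' form.

5'-CGGTATTGACCGT-3'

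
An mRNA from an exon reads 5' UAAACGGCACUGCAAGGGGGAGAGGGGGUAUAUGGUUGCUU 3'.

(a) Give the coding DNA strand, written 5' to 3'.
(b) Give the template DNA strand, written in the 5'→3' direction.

(a) The coding strand matches the mRNA with U→T.
(b) The template strand is the reverse complement of the coding strand.

(a) 5'-TAAACGGCACTGCAAGGGGGAGAGGGGGTATATGGTTGCTT-3'
(b) 5′-AAGCAACCATATACCCCCTCTCCCCCTTGCAGTGCCGTTTA-3′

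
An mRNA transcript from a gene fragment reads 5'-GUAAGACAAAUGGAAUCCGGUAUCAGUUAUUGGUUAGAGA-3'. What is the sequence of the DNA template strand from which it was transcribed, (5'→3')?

Replace U with T to get the coding DNA strand: GTAAGACAAATGGAATCCGGTATCAGTTATTGGTTAGAGA. The template strand is its reverse complement (complement CATTCTGTTTACCTTAGGCCATAGTCAATAACCAATCTCT, then reverse).

5'-TCTCTAACCAATAACTGATACCGGATTCCATTTGTCTTAC-3'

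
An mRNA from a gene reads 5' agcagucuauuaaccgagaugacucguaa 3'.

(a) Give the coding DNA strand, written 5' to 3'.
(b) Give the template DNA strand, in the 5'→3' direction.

(a) 5′-AGCAGTCTATTAACCGAGATGACTCGTAA-3′
(b) 5'-TTACGAGTCATCTCGGTTAATAGACTGCT-3'

(a) The coding strand matches the mRNA with U→T.
(b) The template strand is the reverse complement of the coding strand.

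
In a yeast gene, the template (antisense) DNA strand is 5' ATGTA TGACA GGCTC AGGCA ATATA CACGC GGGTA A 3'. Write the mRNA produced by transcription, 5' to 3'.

RNA polymerase reads the template 3'→5' and synthesizes mRNA 5'→3' by base-pairing (A→U, T→A, G↔C). The complement of the template is TACATACTGTCCGAGTCCGTTATATGTGCGCCCATT; antiparallel, so 5'→3' the coding strand is TTACCCGCGTGTATATTGCCTGAGCCTGTCATACAT. Replace T with U for the mRNA.

5'-UUACCCGCGUGUAUAUUGCCUGAGCCUGUCAUACAU-3'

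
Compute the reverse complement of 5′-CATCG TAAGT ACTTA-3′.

5'-TAAGTACTTACGATG-3'

Complement each base (A↔T, G↔C): GTAGCATTCATGAAT. Then reverse.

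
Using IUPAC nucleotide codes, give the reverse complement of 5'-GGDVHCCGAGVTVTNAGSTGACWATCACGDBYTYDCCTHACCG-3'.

Standard pairs A↔T, G↔C; ambiguity codes pair Y↔R, W↔W, S↔S, B↔V, D↔H, N↔N. Complement (CCHBDGGCTCBABANTCSACTGWTAGTGCHVRARHGGADTGGC), then reverse for 5'→3'.

5'-CGGTDAGGHRARVHCGTGATWGTCASCTNABABCTCGGDBHCC-3'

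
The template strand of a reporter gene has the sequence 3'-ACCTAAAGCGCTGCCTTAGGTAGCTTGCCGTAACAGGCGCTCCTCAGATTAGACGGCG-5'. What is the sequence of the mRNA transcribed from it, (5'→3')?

Reading the template 3'→5' as shown, RNA polymerase pairs each base (A→U, T→A, G↔C) to build mRNA 5'→3' directly.

5′-UGGAUUUCGCGACGGAAUCCAUCGAACGGCAUUGUCCGCGAGGAGUCUAAUCUGCCGC-3′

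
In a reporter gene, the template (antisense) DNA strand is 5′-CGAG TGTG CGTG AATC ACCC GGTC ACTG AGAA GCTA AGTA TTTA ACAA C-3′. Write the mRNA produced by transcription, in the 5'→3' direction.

RNA polymerase reads the template 3'→5' and synthesizes mRNA 5'→3' by base-pairing (A→U, T→A, G↔C). The complement of the template is GCTCACACGCACTTAGTGGGCCAGTGACTCTTCGATTCATAAATTGTTG; antiparallel, so 5'→3' the coding strand is GTTGTTAAATACTTAGCTTCTCAGTGACCGGGTGATTCACGCACACTCG. Replace T with U for the mRNA.

5′-GUUGUUAAAUACUUAGCUUCUCAGUGACCGGGUGAUUCACGCACACUCG-3′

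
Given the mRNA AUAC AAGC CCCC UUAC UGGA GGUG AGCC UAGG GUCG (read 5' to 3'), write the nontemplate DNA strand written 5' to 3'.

The coding DNA strand has the same 5'→3' sequence as the mRNA with U replaced by T.

5'-ATACAAGCCCCCTTACTGGAGGTGAGCCTAGGGTCG-3'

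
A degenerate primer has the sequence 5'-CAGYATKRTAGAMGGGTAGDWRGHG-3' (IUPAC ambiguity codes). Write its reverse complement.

5'-CDCYWHCTACCCKTCTAYMATRCTG-3'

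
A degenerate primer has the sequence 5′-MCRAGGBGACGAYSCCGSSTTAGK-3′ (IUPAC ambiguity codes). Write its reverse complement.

Standard pairs A↔T, G↔C; ambiguity codes pair R↔Y, M↔K, S↔S, B↔V. Complement (KGYTCCVCTGCTRSGGCSSAATCM), then reverse for 5'→3'.

5'-MCTAASSCGGSRTCGTCVCCTYGK-3'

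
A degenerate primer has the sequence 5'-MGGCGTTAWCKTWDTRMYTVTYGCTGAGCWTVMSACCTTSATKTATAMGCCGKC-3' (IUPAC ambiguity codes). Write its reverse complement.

5'-GMCGGCKTATAMATSAAGGTSKBAWGCTCAGCRABARKYAHWAMGWTAACGCCK-3'

Standard pairs A↔T, G↔C; ambiguity codes pair R↔Y, M↔K, W↔W, S↔S, D↔H, V↔B. Complement (KCCGCAATWGMAWHAYKRABARCGACTCGWABKSTGGAASTAMATATKCGGCMG), then reverse for 5'→3'.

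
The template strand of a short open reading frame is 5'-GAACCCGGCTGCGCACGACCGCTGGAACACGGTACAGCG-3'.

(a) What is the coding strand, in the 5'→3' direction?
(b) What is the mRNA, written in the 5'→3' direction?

(a) The coding strand is the reverse complement of the template: complement CTTGGGCCGACGCGTGCTGGCGACCTTGTGCCATGTCGC, then reverse.
(b) mRNA has the coding-strand sequence with T→U.

(a) 5'-CGCTGTACCGTGTTCCAGCGGTCGTGCGCAGCCGGGTTC-3'
(b) 5'-CGCUGUACCGUGUUCCAGCGGUCGUGCGCAGCCGGGUUC-3'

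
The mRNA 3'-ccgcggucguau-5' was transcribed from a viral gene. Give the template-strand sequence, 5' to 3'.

5'-GGCGCCAGCATA-3'

Written 5'→3' the mRNA is UAUGCUGGCGCC, so the coding DNA strand is TATGCTGGCGCC. The template is its reverse complement.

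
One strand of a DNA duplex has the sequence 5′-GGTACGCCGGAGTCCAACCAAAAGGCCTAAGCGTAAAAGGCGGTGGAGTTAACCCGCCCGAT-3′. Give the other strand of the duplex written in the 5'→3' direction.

5'-ATCGGGCGGGTTAACTCCACCGCCTTTTACGCTTAGGCCTTTTGGTTGGACTCCGGCGTACC-3'

The complement of GGTACGCCGGAGTCCAACCAAAAGGCCTAAGCGTAAAAGGCGGTGGAGTTAACCCGCCCGAT is CCATGCGGCCTCAGGTTGGTTTTCCGGATTCGCATTTTCCGCCACCTCAATTGGGCGGGCTA (A↔T, G↔C). DNA strands are antiparallel, so the complementary strand runs 3'→5'; reversing gives the 5'→3' form.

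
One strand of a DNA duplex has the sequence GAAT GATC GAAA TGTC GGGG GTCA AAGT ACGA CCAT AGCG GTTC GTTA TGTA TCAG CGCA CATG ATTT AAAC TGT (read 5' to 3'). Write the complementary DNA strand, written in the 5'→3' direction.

5'-ACAGTTTAAATCATGTGCGCTGATACATAACGAACCGCTATGGTCGTACTTTGACCCCCGACATTTCGATCATTC-3'

The complement of GAATGATCGAAATGTCGGGGGTCAAAGTACGACCATAGCGGTTCGTTATGTATCAGCGCACATGATTTAAACTGT is CTTACTAGCTTTACAGCCCCCAGTTTCATGCTGGTATCGCCAAGCAATACATAGTCGCGTGTACTAAATTTGACA (A↔T, G↔C). DNA strands are antiparallel, so the complementary strand runs 3'→5'; reversing gives the 5'→3' form.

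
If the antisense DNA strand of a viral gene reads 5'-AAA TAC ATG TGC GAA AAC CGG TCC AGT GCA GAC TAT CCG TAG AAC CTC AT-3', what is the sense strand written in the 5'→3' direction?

The coding strand is complementary and antiparallel to the template: take the complement (A↔T, G↔C) and reverse.

5'-ATGAGGTTCTACGGATAGTCTGCACTGGACCGGTTTTCGCACATGTATTT-3'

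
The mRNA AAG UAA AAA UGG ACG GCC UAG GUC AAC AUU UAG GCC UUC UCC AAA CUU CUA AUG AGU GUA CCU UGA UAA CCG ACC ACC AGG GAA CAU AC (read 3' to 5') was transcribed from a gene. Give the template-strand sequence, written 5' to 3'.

5'-TTCATTTTTACCTGCCGGATCCAGTTGTAAATCCGGAAGAGGTTTGAAGATTACTCACATGGAACTATTGGCTGGTGGTCCCTTGTATG-3'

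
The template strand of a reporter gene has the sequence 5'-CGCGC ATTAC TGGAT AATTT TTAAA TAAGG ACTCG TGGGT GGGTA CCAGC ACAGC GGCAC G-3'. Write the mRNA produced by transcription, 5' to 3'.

5'-CGUGCCGCUGUGCUGGUACCCACCCACGAGUCCUUAUUUAAAAAUUAUCCAGUAAUGCGCG-3'

RNA polymerase reads the template 3'→5' and synthesizes mRNA 5'→3' by base-pairing (A→U, T→A, G↔C). The complement of the template is GCGCGTAATGACCTATTAAAAATTTATTCCTGAGCACCCACCCATGGTCGTGTCGCCGTGC; antiparallel, so 5'→3' the coding strand is CGTGCCGCTGTGCTGGTACCCACCCACGAGTCCTTATTTAAAAATTATCCAGTAATGCGCG. Replace T with U for the mRNA.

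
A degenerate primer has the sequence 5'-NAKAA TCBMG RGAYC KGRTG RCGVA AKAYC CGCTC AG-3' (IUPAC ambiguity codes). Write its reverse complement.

Standard pairs A↔T, G↔C; ambiguity codes pair R↔Y, M↔K, B↔V, N↔N. Complement (NTMTTAGVKCYCTRGMCYACYGCBTTMTRGGCGAGTC), then reverse for 5'→3'.

5'-CTGAGCGGRTMTTBCGYCAYCMGRTCYCKVGATTMTN-3'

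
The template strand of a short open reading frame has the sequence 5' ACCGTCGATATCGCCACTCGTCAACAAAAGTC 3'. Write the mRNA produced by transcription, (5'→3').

RNA polymerase reads the template 3'→5' and synthesizes mRNA 5'→3' by base-pairing (A→U, T→A, G↔C). The complement of the template is TGGCAGCTATAGCGGTGAGCAGTTGTTTTCAG; antiparallel, so 5'→3' the coding strand is GACTTTTGTTGACGAGTGGCGATATCGACGGT. Replace T with U for the mRNA.

5'-GACUUUUGUUGACGAGUGGCGAUAUCGACGGU-3'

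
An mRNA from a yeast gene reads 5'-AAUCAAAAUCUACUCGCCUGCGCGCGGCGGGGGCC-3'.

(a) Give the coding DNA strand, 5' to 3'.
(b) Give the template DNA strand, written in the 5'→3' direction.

(a) 5'-AATCAAAATCTACTCGCCTGCGCGCGGCGGGGGCC-3'
(b) 5′-GGCCCCCGCCGCGCGCAGGCGAGTAGATTTTGATT-3′

(a) The coding strand matches the mRNA with U→T.
(b) The template strand is the reverse complement of the coding strand.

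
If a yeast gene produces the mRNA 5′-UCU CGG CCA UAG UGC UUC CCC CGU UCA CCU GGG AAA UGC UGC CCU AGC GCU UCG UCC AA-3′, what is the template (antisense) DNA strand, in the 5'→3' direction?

Replace U with T to get the coding DNA strand: TCTCGGCCATAGTGCTTCCCCCGTTCACCTGGGAAATGCTGCCCTAGCGCTTCGTCCAA. The template strand is its reverse complement (complement AGAGCCGGTATCACGAAGGGGGCAAGTGGACCCTTTACGACGGGATCGCGAAGCAGGTT, then reverse).

5′-TTGGACGAAGCGCTAGGGCAGCATTTCCCAGGTGAACGGGGGAAGCACTATGGCCGAGA-3′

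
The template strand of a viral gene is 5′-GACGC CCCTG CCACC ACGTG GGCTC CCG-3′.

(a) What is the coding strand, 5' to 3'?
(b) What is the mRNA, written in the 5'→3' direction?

(a) 5'-CGGGAGCCCACGTGGTGGCAGGGGCGTC-3'
(b) 5'-CGGGAGCCCACGUGGUGGCAGGGGCGUC-3'

(a) The coding strand is the reverse complement of the template: complement CTGCGGGGACGGTGGTGCACCCGAGGGC, then reverse.
(b) mRNA has the coding-strand sequence with T→U.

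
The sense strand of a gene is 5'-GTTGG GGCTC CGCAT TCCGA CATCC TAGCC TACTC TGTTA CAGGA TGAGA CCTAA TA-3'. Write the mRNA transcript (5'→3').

5′-GUUGGGGCUCCGCAUUCCGACAUCCUAGCCUACUCUGUUACAGGAUGAGACCUAAUA-3′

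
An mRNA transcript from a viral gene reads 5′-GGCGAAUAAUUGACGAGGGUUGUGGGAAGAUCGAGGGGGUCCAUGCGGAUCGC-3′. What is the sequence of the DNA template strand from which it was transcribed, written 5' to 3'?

Replace U with T to get the coding DNA strand: GGCGAATAATTGACGAGGGTTGTGGGAAGATCGAGGGGGTCCATGCGGATCGC. The template strand is its reverse complement (complement CCGCTTATTAACTGCTCCCAACACCCTTCTAGCTCCCCCAGGTACGCCTAGCG, then reverse).

5'-GCGATCCGCATGGACCCCCTCGATCTTCCCACAACCCTCGTCAATTATTCGCC-3'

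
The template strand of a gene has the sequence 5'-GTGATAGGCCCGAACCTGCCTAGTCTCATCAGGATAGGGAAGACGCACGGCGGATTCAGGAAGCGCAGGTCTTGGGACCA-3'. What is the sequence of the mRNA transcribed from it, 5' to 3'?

5'-UGGUCCCAAGACCUGCGCUUCCUGAAUCCGCCGUGCGUCUUCCCUAUCCUGAUGAGACUAGGCAGGUUCGGGCCUAUCAC-3'

The mRNA has the sequence of the coding strand (reverse complement of the template) with T→U. Reverse complement of GTGATAGGCCCGAACCTGCCTAGTCTCATCAGGATAGGGAAGACGCACGGCGGATTCAGGAAGCGCAGGTCTTGGGACCA is TGGTCCCAAGACCTGCGCTTCCTGAATCCGCCGTGCGTCTTCCCTATCCTGATGAGACTAGGCAGGTTCGGGCCTATCAC; then T→U.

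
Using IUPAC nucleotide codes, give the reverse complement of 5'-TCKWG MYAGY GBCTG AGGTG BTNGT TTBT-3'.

5'-AVAAACNAVCACCTCAGVCRCTRKCWMGA-3'

Standard pairs A↔T, G↔C; ambiguity codes pair Y↔R, M↔K, W↔W, B↔V, N↔N. Complement (AGMWCKRTCRCVGACTCCACVANCAAAVA), then reverse for 5'→3'.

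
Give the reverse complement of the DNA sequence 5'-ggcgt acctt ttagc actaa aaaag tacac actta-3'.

5′-TAAGTGTGTACTTTTTTAGTGCTAAAAGGTACGCC-3′

Complement each base (A↔T, G↔C): CCGCATGGAAAATCGTGATTTTTTCATGTGTGAAT. Then reverse.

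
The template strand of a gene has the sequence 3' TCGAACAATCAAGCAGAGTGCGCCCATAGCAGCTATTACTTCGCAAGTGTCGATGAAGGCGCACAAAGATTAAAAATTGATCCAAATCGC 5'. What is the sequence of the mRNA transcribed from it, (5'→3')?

5'-AGCUUGUUAGUUCGUCUCACGCGGGUAUCGUCGAUAAUGAAGCGUUCACAGCUACUUCCGCGUGUUUCUAAUUUUUAACUAGGUUUAGCG-3'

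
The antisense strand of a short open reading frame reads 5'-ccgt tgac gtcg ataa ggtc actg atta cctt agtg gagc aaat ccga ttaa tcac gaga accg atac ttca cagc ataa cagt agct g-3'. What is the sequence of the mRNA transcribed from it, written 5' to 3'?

The mRNA has the sequence of the coding strand (reverse complement of the template) with T→U. Reverse complement of CCGTTGACGTCGATAAGGTCACTGATTACCTTAGTGGAGCAAATCCGATTAATCACGAGAACCGATACTTCACAGCATAACAGTAGCTG is CAGCTACTGTTATGCTGTGAAGTATCGGTTCTCGTGATTAATCGGATTTGCTCCACTAAGGTAATCAGTGACCTTATCGACGTCAACGG; then T→U.

5'-CAGCUACUGUUAUGCUGUGAAGUAUCGGUUCUCGUGAUUAAUCGGAUUUGCUCCACUAAGGUAAUCAGUGACCUUAUCGACGUCAACGG-3'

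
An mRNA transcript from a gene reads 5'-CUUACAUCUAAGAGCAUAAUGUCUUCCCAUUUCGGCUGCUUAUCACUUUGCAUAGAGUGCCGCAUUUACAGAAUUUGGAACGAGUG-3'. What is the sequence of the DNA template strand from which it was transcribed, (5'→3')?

5'-CACTCGTTCCAAATTCTGTAAATGCGGCACTCTATGCAAAGTGATAAGCAGCCGAAATGGGAAGACATTATGCTCTTAGATGTAAG-3'

Replace U with T to get the coding DNA strand: CTTACATCTAAGAGCATAATGTCTTCCCATTTCGGCTGCTTATCACTTTGCATAGAGTGCCGCATTTACAGAATTTGGAACGAGTG. The template strand is its reverse complement (complement GAATGTAGATTCTCGTATTACAGAAGGGTAAAGCCGACGAATAGTGAAACGTATCTCACGGCGTAAATGTCTTAAACCTTGCTCAC, then reverse).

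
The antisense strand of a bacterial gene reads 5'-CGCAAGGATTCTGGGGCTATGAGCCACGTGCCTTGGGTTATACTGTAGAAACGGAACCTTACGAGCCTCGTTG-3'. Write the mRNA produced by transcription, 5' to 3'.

The mRNA has the sequence of the coding strand (reverse complement of the template) with T→U. Reverse complement of CGCAAGGATTCTGGGGCTATGAGCCACGTGCCTTGGGTTATACTGTAGAAACGGAACCTTACGAGCCTCGTTG is CAACGAGGCTCGTAAGGTTCCGTTTCTACAGTATAACCCAAGGCACGTGGCTCATAGCCCCAGAATCCTTGCG; then T→U.

5'-CAACGAGGCUCGUAAGGUUCCGUUUCUACAGUAUAACCCAAGGCACGUGGCUCAUAGCCCCAGAAUCCUUGCG-3'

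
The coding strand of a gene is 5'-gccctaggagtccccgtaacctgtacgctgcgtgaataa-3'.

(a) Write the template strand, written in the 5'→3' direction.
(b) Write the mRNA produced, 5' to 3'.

(a) The template strand is the reverse complement of the coding strand: complement CGGGATCCTCAGGGGCATTGGACATGCGACGCACTTATT, then reverse.
(b) mRNA matches the coding strand with T→U.

(a) 5′-TTATTCACGCAGCGTACAGGTTACGGGGACTCCTAGGGC-3′
(b) 5'-GCCCUAGGAGUCCCCGUAACCUGUACGCUGCGUGAAUAA-3'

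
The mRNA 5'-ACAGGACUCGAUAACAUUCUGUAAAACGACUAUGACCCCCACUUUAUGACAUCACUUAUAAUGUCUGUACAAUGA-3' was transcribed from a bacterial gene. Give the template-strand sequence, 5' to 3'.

5'-TCATTGTACAGACATTATAAGTGATGTCATAAAGTGGGGGTCATAGTCGTTTTACAGAATGTTATCGAGTCCTGT-3'

Replace U with T to get the coding DNA strand: ACAGGACTCGATAACATTCTGTAAAACGACTATGACCCCCACTTTATGACATCACTTATAATGTCTGTACAATGA. The template strand is its reverse complement (complement TGTCCTGAGCTATTGTAAGACATTTTGCTGATACTGGGGGTGAAATACTGTAGTGAATATTACAGACATGTTACT, then reverse).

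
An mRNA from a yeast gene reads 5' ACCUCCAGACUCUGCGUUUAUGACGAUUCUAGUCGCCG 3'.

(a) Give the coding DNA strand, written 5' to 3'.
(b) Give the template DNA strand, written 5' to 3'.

(a) The coding strand matches the mRNA with U→T.
(b) The template strand is the reverse complement of the coding strand.

(a) 5'-ACCTCCAGACTCTGCGTTTATGACGATTCTAGTCGCCG-3'
(b) 5′-CGGCGACTAGAATCGTCATAAACGCAGAGTCTGGAGGT-3′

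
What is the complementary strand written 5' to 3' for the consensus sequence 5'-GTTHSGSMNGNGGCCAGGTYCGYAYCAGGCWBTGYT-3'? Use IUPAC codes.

5'-ARCAVWGCCTGRTRCGRACCTGGCCNCNKSCSDAAC-3'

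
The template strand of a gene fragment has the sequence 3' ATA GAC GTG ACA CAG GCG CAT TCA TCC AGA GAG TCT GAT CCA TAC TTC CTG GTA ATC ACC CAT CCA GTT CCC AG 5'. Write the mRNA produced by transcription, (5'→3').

Reading the template 3'→5' as shown, RNA polymerase pairs each base (A→U, T→A, G↔C) to build mRNA 5'→3' directly.

5'-UAUCUGCACUGUGUCCGCGUAAGUAGGUCUCUCAGACUAGGUAUGAAGGACCAUUAGUGGGUAGGUCAAGGGUC-3'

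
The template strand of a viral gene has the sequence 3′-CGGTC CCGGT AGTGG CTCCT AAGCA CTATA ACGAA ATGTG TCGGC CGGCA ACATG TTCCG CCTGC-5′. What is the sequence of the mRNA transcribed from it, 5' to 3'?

5'-GCCAGGGCCAUCACCGAGGAUUCGUGAUAUUGCUUUACACAGCCGGCCGUUGUACAAGGCGGACG-3'

Reading the template 3'→5' as shown, RNA polymerase pairs each base (A→U, T→A, G↔C) to build mRNA 5'→3' directly.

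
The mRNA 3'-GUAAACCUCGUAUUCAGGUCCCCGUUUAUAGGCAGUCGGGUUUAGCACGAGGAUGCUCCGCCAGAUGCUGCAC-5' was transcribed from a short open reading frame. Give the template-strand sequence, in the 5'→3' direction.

5′-CATTTGGAGCATAAGTCCAGGGGCAAATATCCGTCAGCCCAAATCGTGCTCCTACGAGGCGGTCTACGACGTG-3′

Written 5'→3' the mRNA is CACGUCGUAGACCGCCUCGUAGGAGCACGAUUUGGGCUGACGGAUAUUUGCCCCUGGACUUAUGCUCCAAAUG, so the coding DNA strand is CACGTCGTAGACCGCCTCGTAGGAGCACGATTTGGGCTGACGGATATTTGCCCCTGGACTTATGCTCCAAATG. The template is its reverse complement.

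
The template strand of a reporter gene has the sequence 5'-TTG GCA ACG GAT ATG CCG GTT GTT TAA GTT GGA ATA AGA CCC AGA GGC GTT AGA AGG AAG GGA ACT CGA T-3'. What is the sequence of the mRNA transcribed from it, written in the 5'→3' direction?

RNA polymerase reads the template 3'→5' and synthesizes mRNA 5'→3' by base-pairing (A→U, T→A, G↔C). The complement of the template is AACCGTTGCCTATACGGCCAACAAATTCAACCTTATTCTGGGTCTCCGCAATCTTCCTTCCCTTGAGCTA; antiparallel, so 5'→3' the coding strand is ATCGAGTTCCCTTCCTTCTAACGCCTCTGGGTCTTATTCCAACTTAAACAACCGGCATATCCGTTGCCAA. Replace T with U for the mRNA.

5′-AUCGAGUUCCCUUCCUUCUAACGCCUCUGGGUCUUAUUCCAACUUAAACAACCGGCAUAUCCGUUGCCAA-3′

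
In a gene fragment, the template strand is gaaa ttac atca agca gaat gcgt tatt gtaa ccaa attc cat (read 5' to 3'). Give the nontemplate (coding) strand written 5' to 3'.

5'-ATGGAATTTGGTTACAATAACGCATTCTGCTTGATGTAATTTC-3'

The coding strand is complementary and antiparallel to the template: take the complement (A↔T, G↔C) and reverse.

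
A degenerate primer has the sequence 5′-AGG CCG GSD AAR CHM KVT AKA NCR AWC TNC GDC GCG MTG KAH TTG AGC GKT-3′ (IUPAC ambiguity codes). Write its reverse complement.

5'-AMCGCTCAADTMCAKCGCGHCGNAGWTYGNTMTABMKDGYTTHSCCGGCCT-3'

Standard pairs A↔T, G↔C; ambiguity codes pair R↔Y, M↔K, W↔W, S↔S, D↔H, V↔B, N↔N. Complement (TCCGGCCSHTTYGDKMBATMTNGYTWGANGCHGCGCKACMTDAACTCGCMA), then reverse for 5'→3'.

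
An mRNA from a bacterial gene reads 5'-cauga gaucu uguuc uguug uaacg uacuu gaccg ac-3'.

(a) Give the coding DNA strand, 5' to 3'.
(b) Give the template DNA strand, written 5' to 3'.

(a) 5'-CATGAGATCTTGTTCTGTTGTAACGTACTTGACCGAC-3'
(b) 5'-GTCGGTCAAGTACGTTACAACAGAACAAGATCTCATG-3'

(a) The coding strand matches the mRNA with U→T.
(b) The template strand is the reverse complement of the coding strand.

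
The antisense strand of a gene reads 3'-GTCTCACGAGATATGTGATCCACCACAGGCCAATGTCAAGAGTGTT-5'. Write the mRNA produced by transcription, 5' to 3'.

5'-CAGAGUGCUCUAUACACUAGGUGGUGUCCGGUUACAGUUCUCACAA-3'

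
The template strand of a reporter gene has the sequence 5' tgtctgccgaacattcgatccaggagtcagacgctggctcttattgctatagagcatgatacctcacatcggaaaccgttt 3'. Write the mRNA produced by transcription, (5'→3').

RNA polymerase reads the template 3'→5' and synthesizes mRNA 5'→3' by base-pairing (A→U, T→A, G↔C). The complement of the template is ACAGACGGCTTGTAAGCTAGGTCCTCAGTCTGCGACCGAGAATAACGATATCTCGTACTATGGAGTGTAGCCTTTGGCAAA; antiparallel, so 5'→3' the coding strand is AAACGGTTTCCGATGTGAGGTATCATGCTCTATAGCAATAAGAGCCAGCGTCTGACTCCTGGATCGAATGTTCGGCAGACA. Replace T with U for the mRNA.

5'-AAACGGUUUCCGAUGUGAGGUAUCAUGCUCUAUAGCAAUAAGAGCCAGCGUCUGACUCCUGGAUCGAAUGUUCGGCAGACA-3'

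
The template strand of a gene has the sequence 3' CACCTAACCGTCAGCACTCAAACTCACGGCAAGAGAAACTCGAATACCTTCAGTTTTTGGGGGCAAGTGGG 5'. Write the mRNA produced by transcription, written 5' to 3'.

5'-GUGGAUUGGCAGUCGUGAGUUUGAGUGCCGUUCUCUUUGAGCUUAUGGAAGUCAAAAACCCCCGUUCACCC-3'

Reading the template 3'→5' as shown, RNA polymerase pairs each base (A→U, T→A, G↔C) to build mRNA 5'→3' directly.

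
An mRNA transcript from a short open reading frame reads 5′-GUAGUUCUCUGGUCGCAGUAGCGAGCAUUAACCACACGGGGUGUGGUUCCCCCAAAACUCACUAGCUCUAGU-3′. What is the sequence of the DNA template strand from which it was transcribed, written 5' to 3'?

5'-ACTAGAGCTAGTGAGTTTTGGGGGAACCACACCCCGTGTGGTTAATGCTCGCTACTGCGACCAGAGAACTAC-3'

Replace U with T to get the coding DNA strand: GTAGTTCTCTGGTCGCAGTAGCGAGCATTAACCACACGGGGTGTGGTTCCCCCAAAACTCACTAGCTCTAGT. The template strand is its reverse complement (complement CATCAAGAGACCAGCGTCATCGCTCGTAATTGGTGTGCCCCACACCAAGGGGGTTTTGAGTGATCGAGATCA, then reverse).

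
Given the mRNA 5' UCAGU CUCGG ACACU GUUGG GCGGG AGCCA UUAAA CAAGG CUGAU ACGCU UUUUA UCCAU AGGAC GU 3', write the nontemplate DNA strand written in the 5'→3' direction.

The coding DNA strand has the same 5'→3' sequence as the mRNA with U replaced by T.

5'-TCAGTCTCGGACACTGTTGGGCGGGAGCCATTAAACAAGGCTGATACGCTTTTTATCCATAGGACGT-3'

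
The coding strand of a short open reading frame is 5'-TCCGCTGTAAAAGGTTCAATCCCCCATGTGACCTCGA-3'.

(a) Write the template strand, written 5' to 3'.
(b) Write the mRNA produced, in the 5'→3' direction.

(a) The template strand is the reverse complement of the coding strand: complement AGGCGACATTTTCCAAGTTAGGGGGTACACTGGAGCT, then reverse.
(b) mRNA matches the coding strand with T→U.

(a) 5'-TCGAGGTCACATGGGGGATTGAACCTTTTACAGCGGA-3'
(b) 5'-UCCGCUGUAAAAGGUUCAAUCCCCCAUGUGACCUCGA-3'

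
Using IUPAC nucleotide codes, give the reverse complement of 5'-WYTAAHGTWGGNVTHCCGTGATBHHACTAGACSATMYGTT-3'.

Standard pairs A↔T, G↔C; ambiguity codes pair Y↔R, M↔K, W↔W, S↔S, B↔V, H↔D, N↔N. Complement (WRATTDCAWCCNBADGGCACTAVDDTGATCTGSTAKRCAA), then reverse for 5'→3'.

5'-AACRKATSGTCTAGTDDVATCACGGDABNCCWACDTTARW-3'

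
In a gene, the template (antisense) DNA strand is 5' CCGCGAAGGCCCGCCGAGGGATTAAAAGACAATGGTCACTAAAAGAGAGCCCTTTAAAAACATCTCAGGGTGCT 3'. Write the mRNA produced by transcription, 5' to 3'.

5'-AGCACCCUGAGAUGUUUUUAAAGGGCUCUCUUUUAGUGACCAUUGUCUUUUAAUCCCUCGGCGGGCCUUCGCGG-3'

The mRNA has the sequence of the coding strand (reverse complement of the template) with T→U. Reverse complement of CCGCGAAGGCCCGCCGAGGGATTAAAAGACAATGGTCACTAAAAGAGAGCCCTTTAAAAACATCTCAGGGTGCT is AGCACCCTGAGATGTTTTTAAAGGGCTCTCTTTTAGTGACCATTGTCTTTTAATCCCTCGGCGGGCCTTCGCGG; then T→U.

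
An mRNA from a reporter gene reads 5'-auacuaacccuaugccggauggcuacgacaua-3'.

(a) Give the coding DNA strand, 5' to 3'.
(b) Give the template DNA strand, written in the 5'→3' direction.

(a) 5'-ATACTAACCCTATGCCGGATGGCTACGACATA-3'
(b) 5'-TATGTCGTAGCCATCCGGCATAGGGTTAGTAT-3'

(a) The coding strand matches the mRNA with U→T.
(b) The template strand is the reverse complement of the coding strand.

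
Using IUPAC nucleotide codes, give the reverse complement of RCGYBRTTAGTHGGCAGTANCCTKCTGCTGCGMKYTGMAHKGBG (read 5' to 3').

Standard pairs A↔T, G↔C; ambiguity codes pair R↔Y, M↔K, B↔V, H↔D, N↔N. Complement (YGCRVYAATCADCCGTCATNGGAMGACGACGCKMRACKTDMCVC), then reverse for 5'→3'.

5'-CVCMDTKCARMKCGCAGCAGMAGGNTACTGCCDACTAAYVRCGY-3'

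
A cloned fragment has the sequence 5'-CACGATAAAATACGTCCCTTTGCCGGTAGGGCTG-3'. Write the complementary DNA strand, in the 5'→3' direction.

The complement of CACGATAAAATACGTCCCTTTGCCGGTAGGGCTG is GTGCTATTTTATGCAGGGAAACGGCCATCCCGAC (A↔T, G↔C). DNA strands are antiparallel, so the complementary strand runs 3'→5'; reversing gives the 5'→3' form.

5'-CAGCCCTACCGGCAAAGGGACGTATTTTATCGTG-3'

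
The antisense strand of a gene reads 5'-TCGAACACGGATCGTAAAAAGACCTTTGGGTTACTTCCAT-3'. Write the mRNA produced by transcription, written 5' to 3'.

5'-AUGGAAGUAACCCAAAGGUCUUUUUACGAUCCGUGUUCGA-3'

The mRNA has the sequence of the coding strand (reverse complement of the template) with T→U. Reverse complement of TCGAACACGGATCGTAAAAAGACCTTTGGGTTACTTCCAT is ATGGAAGTAACCCAAAGGTCTTTTTACGATCCGTGTTCGA; then T→U.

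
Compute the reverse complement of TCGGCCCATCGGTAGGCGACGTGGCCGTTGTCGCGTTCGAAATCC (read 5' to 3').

5'-GGATTTCGAACGCGACAACGGCCACGTCGCCTACCGATGGGCCGA-3'

Complement each base (A↔T, G↔C): AGCCGGGTAGCCATCCGCTGCACCGGCAACAGCGCAAGCTTTAGG. Then reverse.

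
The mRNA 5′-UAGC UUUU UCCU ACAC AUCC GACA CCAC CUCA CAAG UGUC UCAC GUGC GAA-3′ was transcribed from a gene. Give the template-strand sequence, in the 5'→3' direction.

5′-TTCGCACGTGAGACACTTGTGAGGTGGTGTCGGATGTGTAGGAAAAAGCTA-3′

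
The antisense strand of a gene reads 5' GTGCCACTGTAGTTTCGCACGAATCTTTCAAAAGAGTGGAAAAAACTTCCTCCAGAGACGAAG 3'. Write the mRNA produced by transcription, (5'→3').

RNA polymerase reads the template 3'→5' and synthesizes mRNA 5'→3' by base-pairing (A→U, T→A, G↔C). The complement of the template is CACGGTGACATCAAAGCGTGCTTAGAAAGTTTTCTCACCTTTTTTGAAGGAGGTCTCTGCTTC; antiparallel, so 5'→3' the coding strand is CTTCGTCTCTGGAGGAAGTTTTTTCCACTCTTTTGAAAGATTCGTGCGAAACTACAGTGGCAC. Replace T with U for the mRNA.

5'-CUUCGUCUCUGGAGGAAGUUUUUUCCACUCUUUUGAAAGAUUCGUGCGAAACUACAGUGGCAC-3'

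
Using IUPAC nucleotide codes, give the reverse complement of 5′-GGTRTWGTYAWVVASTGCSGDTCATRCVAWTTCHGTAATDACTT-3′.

5'-AAGTHATTACDGAAWTBGYATGAHCSGCASTBBWTRACWAYACC-3'

Standard pairs A↔T, G↔C; ambiguity codes pair R↔Y, W↔W, S↔S, D↔H, V↔B. Complement (CCAYAWCARTWBBTSACGSCHAGTAYGBTWAAGDCATTAHTGAA), then reverse for 5'→3'.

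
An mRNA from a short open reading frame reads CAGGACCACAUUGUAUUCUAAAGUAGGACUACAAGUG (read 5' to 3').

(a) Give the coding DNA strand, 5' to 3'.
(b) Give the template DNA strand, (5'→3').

(a) 5'-CAGGACCACATTGTATTCTAAAGTAGGACTACAAGTG-3'
(b) 5'-CACTTGTAGTCCTACTTTAGAATACAATGTGGTCCTG-3'

(a) The coding strand matches the mRNA with U→T.
(b) The template strand is the reverse complement of the coding strand.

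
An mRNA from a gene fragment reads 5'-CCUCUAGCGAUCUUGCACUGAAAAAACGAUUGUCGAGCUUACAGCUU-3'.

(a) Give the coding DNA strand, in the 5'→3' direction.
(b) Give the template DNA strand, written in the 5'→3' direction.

(a) 5′-CCTCTAGCGATCTTGCACTGAAAAAACGATTGTCGAGCTTACAGCTT-3′
(b) 5'-AAGCTGTAAGCTCGACAATCGTTTTTTCAGTGCAAGATCGCTAGAGG-3'

(a) The coding strand matches the mRNA with U→T.
(b) The template strand is the reverse complement of the coding strand.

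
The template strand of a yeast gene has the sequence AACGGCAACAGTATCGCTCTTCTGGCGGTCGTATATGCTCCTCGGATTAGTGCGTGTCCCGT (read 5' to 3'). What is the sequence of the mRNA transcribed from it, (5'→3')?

RNA polymerase reads the template 3'→5' and synthesizes mRNA 5'→3' by base-pairing (A→U, T→A, G↔C). The complement of the template is TTGCCGTTGTCATAGCGAGAAGACCGCCAGCATATACGAGGAGCCTAATCACGCACAGGGCA; antiparallel, so 5'→3' the coding strand is ACGGGACACGCACTAATCCGAGGAGCATATACGACCGCCAGAAGAGCGATACTGTTGCCGTT. Replace T with U for the mRNA.

5'-ACGGGACACGCACUAAUCCGAGGAGCAUAUACGACCGCCAGAAGAGCGAUACUGUUGCCGUU-3'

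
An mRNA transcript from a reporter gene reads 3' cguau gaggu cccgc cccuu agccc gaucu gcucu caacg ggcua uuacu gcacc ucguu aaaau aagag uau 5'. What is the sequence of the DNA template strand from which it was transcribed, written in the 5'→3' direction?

5'-GCATACTCCAGGGCGGGGAATCGGGCTAGACGAGAGTTGCCCGATAATGACGTGGAGCAATTTTATTCTCATA-3'

Written 5'→3' the mRNA is UAUGAGAAUAAAAUUGCUCCACGUCAUUAUCGGGCAACUCUCGUCUAGCCCGAUUCCCCGCCCUGGAGUAUGC, so the coding DNA strand is TATGAGAATAAAATTGCTCCACGTCATTATCGGGCAACTCTCGTCTAGCCCGATTCCCCGCCCTGGAGTATGC. The template is its reverse complement.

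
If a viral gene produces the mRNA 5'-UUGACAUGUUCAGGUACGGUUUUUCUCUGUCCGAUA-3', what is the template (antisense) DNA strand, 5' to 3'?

5'-TATCGGACAGAGAAAAACCGTACCTGAACATGTCAA-3'

Replace U with T to get the coding DNA strand: TTGACATGTTCAGGTACGGTTTTTCTCTGTCCGATA. The template strand is its reverse complement (complement AACTGTACAAGTCCATGCCAAAAAGAGACAGGCTAT, then reverse).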